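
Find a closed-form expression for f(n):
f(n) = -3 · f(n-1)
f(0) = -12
Pure geometric recurrence with ratio -3.
By induction f(n) = f(0) · (-3)^n = - 12 \left(-3\right)^{n}.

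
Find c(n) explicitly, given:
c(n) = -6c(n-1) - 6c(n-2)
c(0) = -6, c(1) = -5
Characteristic equation: x² + 6x + 6 = 0.
Discriminant Δ = (-6)² + 4·(-6) = 12.
Roots r₁,₂ = (-6 ± √12)/2, so r₁ = -3 + \sqrt{3}, r₂ = -3 - \sqrt{3}.
General solution: c(n) = A·r₁^n + B·r₂^n.
From the initial conditions, A + B = -6 and r₁A + r₂B = -5.
Since r₁ - r₂ = √12: A = (-5 - (-6)r₂)/√12 = - \frac{23 \sqrt{3}}{6} - 3, and B = -6 - A = -3 + \frac{23 \sqrt{3}}{6}.
So c(n) = \left(- \frac{23 \sqrt{3}}{6} - 3\right)\left(-3 + \sqrt{3}\right)^n + \left(-3 + \frac{23 \sqrt{3}}{6}\right)\left(-3 - \sqrt{3}\right)^n.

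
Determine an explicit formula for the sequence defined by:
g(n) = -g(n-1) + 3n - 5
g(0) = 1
First-order linear with linear forcing.
Homogeneous solution: g_h(n) = A·(-1)^n.
Try particular g_p(n) = pn + q. Substituting:
  pn + q = -(p(n-1) + q) + 3n - 5.
Matching the n-coefficient: p = -p + 3 ⇒ p = \frac{3}{2}.
Matching constants: q = p - q - 5 ⇒ q = - \frac{7}{4}.
General: g(n) = A·(-1)^n + \frac{3 n}{2} - \frac{7}{4}.
Apply g(0) = 1: A - \frac{7}{4} = 1 ⇒ A = \frac{11}{4}.
So g(n) = \frac{11 \left(-1\right)^{n}}{4} + \frac{3 n}{2} - \frac{7}{4}.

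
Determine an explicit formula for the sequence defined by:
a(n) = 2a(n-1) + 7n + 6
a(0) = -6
First-order linear with linear forcing.
Homogeneous solution: a_h(n) = A·(2)^n.
Try particular a_p(n) = pn + q. Substituting:
  pn + q = 2(p(n-1) + q) + 7n + 6.
Matching the n-coefficient: p = 2p + 7 ⇒ p = -7.
Matching constants: q = -2p + 2q + 6 ⇒ q = -20.
General: a(n) = A·(2)^n - 7 n - 20.
Apply a(0) = -6: A - 20 = -6 ⇒ A = 14.
So a(n) = 14 \cdot 2^{n} - 7 n - 20.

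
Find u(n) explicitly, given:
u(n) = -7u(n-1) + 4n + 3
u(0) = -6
First-order linear with linear forcing.
Homogeneous solution: u_h(n) = A·(-7)^n.
Try particular u_p(n) = pn + q. Substituting:
  pn + q = -7(p(n-1) + q) + 4n + 3.
Matching the n-coefficient: p = -7p + 4 ⇒ p = \frac{1}{2}.
Matching constants: q = 7p - 7q + 3 ⇒ q = \frac{13}{16}.
General: u(n) = A·(-7)^n + \frac{n}{2} + \frac{13}{16}.
Apply u(0) = -6: A + \frac{13}{16} = -6 ⇒ A = - \frac{109}{16}.
So u(n) = - \frac{109 \left(-7\right)^{n}}{16} + \frac{n}{2} + \frac{13}{16}.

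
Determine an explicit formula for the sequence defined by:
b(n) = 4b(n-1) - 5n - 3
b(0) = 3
First-order linear with linear forcing.
Homogeneous solution: b_h(n) = A·(4)^n.
Try particular b_p(n) = pn + q. Substituting:
  pn + q = 4(p(n-1) + q) - 5n - 3.
Matching the n-coefficient: p = 4p - 5 ⇒ p = \frac{5}{3}.
Matching constants: q = -4p + 4q - 3 ⇒ q = \frac{29}{9}.
General: b(n) = A·(4)^n + \frac{5 n}{3} + \frac{29}{9}.
Apply b(0) = 3: A + \frac{29}{9} = 3 ⇒ A = - \frac{2}{9}.
So b(n) = - \frac{2 \cdot 4^{n}}{9} + \frac{5 n}{3} + \frac{29}{9}.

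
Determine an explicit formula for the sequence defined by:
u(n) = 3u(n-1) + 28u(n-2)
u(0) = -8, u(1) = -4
Characteristic equation: x² - 3x - 28 = 0, which factors as (x - (7))(x - (-4)) = 0.
Roots r₁ = 7, r₂ = -4 (distinct).
General solution: u(n) = A·(7)^n + B·(-4)^n.
From u(0) = -8: A + B = -8.
From u(1) = -4: 7A - 4B = -4.
Solving: A = - \frac{36}{11}, B = - \frac{52}{11}.
So u(n) = - \frac{52 \left(-4\right)^{n}}{11} - \frac{36 \cdot 7^{n}}{11}.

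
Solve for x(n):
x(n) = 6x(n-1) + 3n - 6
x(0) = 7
First-order linear with linear forcing.
Homogeneous solution: x_h(n) = A·(6)^n.
Try particular x_p(n) = pn + q. Substituting:
  pn + q = 6(p(n-1) + q) + 3n - 6.
Matching the n-coefficient: p = 6p + 3 ⇒ p = - \frac{3}{5}.
Matching constants: q = -6p + 6q - 6 ⇒ q = \frac{12}{25}.
General: x(n) = A·(6)^n - \frac{3 n}{5} + \frac{12}{25}.
Apply x(0) = 7: A + \frac{12}{25} = 7 ⇒ A = \frac{163}{25}.
So x(n) = \frac{163 \cdot 6^{n}}{25} - \frac{3 n}{5} + \frac{12}{25}.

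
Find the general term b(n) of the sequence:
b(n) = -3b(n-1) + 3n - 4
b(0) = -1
First-order linear with linear forcing.
Homogeneous solution: b_h(n) = A·(-3)^n.
Try particular b_p(n) = pn + q. Substituting:
  pn + q = -3(p(n-1) + q) + 3n - 4.
Matching the n-coefficient: p = -3p + 3 ⇒ p = \frac{3}{4}.
Matching constants: q = 3p - 3q - 4 ⇒ q = - \frac{7}{16}.
General: b(n) = A·(-3)^n + \frac{3 n}{4} - \frac{7}{16}.
Apply b(0) = -1: A - \frac{7}{16} = -1 ⇒ A = - \frac{9}{16}.
So b(n) = - \frac{9 \left(-3\right)^{n}}{16} + \frac{3 n}{4} - \frac{7}{16}.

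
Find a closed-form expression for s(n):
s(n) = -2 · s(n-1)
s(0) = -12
Pure geometric recurrence with ratio -2.
By induction s(n) = s(0) · (-2)^n = - 12 \left(-2\right)^{n}.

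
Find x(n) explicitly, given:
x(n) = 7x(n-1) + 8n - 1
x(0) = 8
First-order linear with linear forcing.
Homogeneous solution: x_h(n) = A·(7)^n.
Try particular x_p(n) = pn + q. Substituting:
  pn + q = 7(p(n-1) + q) + 8n - 1.
Matching the n-coefficient: p = 7p + 8 ⇒ p = - \frac{4}{3}.
Matching constants: q = -7p + 7q - 1 ⇒ q = - \frac{25}{18}.
General: x(n) = A·(7)^n - \frac{4 n}{3} - \frac{25}{18}.
Apply x(0) = 8: A - \frac{25}{18} = 8 ⇒ A = \frac{169}{18}.
So x(n) = \frac{169 \cdot 7^{n}}{18} - \frac{4 n}{3} - \frac{25}{18}.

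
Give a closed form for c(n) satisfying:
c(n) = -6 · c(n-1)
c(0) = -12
Pure geometric recurrence with ratio -6.
By induction c(n) = c(0) · (-6)^n = - 12 \left(-6\right)^{n}.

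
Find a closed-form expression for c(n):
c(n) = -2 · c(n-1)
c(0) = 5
Pure geometric recurrence with ratio -2.
By induction c(n) = c(0) · (-2)^n = 5 \left(-2\right)^{n}.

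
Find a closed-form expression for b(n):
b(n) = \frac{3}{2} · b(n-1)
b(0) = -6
Pure geometric recurrence with ratio \frac{3}{2}.
By induction b(n) = b(0) · (\frac{3}{2})^n = - 6 \left(\frac{3}{2}\right)^{n}.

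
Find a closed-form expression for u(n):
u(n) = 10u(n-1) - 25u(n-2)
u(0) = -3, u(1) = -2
Characteristic equation: x² - 10x + 25 = 0, which is (x - (5))².
Repeated root r = 5.
General solution: u(n) = (A + Bn)·(5)^n.
From u(0) = -3: A = -3.
From u(1) = -2: (A + B)·(5) = -2 ⇒ B = \frac{13}{5}.
So u(n) = \left(\frac{13 n}{5} - 3\right) \cdot (5)^n.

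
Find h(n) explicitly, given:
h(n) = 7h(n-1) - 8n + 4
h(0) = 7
First-order linear with linear forcing.
Homogeneous solution: h_h(n) = A·(7)^n.
Try particular h_p(n) = pn + q. Substituting:
  pn + q = 7(p(n-1) + q) - 8n + 4.
Matching the n-coefficient: p = 7p - 8 ⇒ p = \frac{4}{3}.
Matching constants: q = -7p + 7q + 4 ⇒ q = \frac{8}{9}.
General: h(n) = A·(7)^n + \frac{4 n}{3} + \frac{8}{9}.
Apply h(0) = 7: A + \frac{8}{9} = 7 ⇒ A = \frac{55}{9}.
So h(n) = \frac{55 \cdot 7^{n}}{9} + \frac{4 n}{3} + \frac{8}{9}.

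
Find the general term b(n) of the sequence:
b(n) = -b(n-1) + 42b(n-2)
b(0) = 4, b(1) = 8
Characteristic equation: x² + x - 42 = 0, which factors as (x - (-7))(x - (6)) = 0.
Roots r₁ = -7, r₂ = 6 (distinct).
General solution: b(n) = A·(-7)^n + B·(6)^n.
From b(0) = 4: A + B = 4.
From b(1) = 8: -7A + 6B = 8.
Solving: A = \frac{16}{13}, B = \frac{36}{13}.
So b(n) = \frac{16 \left(-7\right)^{n}}{13} + \frac{36 \cdot 6^{n}}{13}.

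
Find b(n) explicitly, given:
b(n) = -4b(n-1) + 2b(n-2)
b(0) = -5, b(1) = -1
Characteristic equation: x² + 4x - 2 = 0.
Discriminant Δ = (-4)² + 4·(2) = 24.
Roots r₁,₂ = (-4 ± √24)/2, so r₁ = -2 + \sqrt{6}, r₂ = - \sqrt{6} - 2.
General solution: b(n) = A·r₁^n + B·r₂^n.
From the initial conditions, A + B = -5 and r₁A + r₂B = -1.
Since r₁ - r₂ = √24: A = (-1 - (-5)r₂)/√24 = - \frac{5}{2} - \frac{11 \sqrt{6}}{12}, and B = -5 - A = - \frac{5}{2} + \frac{11 \sqrt{6}}{12}.
So b(n) = \left(- \frac{5}{2} - \frac{11 \sqrt{6}}{12}\right)\left(-2 + \sqrt{6}\right)^n + \left(- \frac{5}{2} + \frac{11 \sqrt{6}}{12}\right)\left(- \sqrt{6} - 2\right)^n.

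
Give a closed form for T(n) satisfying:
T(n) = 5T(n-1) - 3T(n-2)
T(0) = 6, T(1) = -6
Characteristic equation: x² - 5x + 3 = 0.
Discriminant Δ = (5)² + 4·(-3) = 13.
Roots r₁,₂ = (5 ± √13)/2, so r₁ = \frac{\sqrt{13}}{2} + \frac{5}{2}, r₂ = \frac{5}{2} - \frac{\sqrt{13}}{2}.
General solution: T(n) = A·r₁^n + B·r₂^n.
From the initial conditions, A + B = 6 and r₁A + r₂B = -6.
Since r₁ - r₂ = √13: A = (-6 - (6)r₂)/√13 = 3 - \frac{21 \sqrt{13}}{13}, and B = 6 - A = 3 + \frac{21 \sqrt{13}}{13}.
So T(n) = \left(3 - \frac{21 \sqrt{13}}{13}\right)\left(\frac{\sqrt{13}}{2} + \frac{5}{2}\right)^n + \left(3 + \frac{21 \sqrt{13}}{13}\right)\left(\frac{5}{2} - \frac{\sqrt{13}}{2}\right)^n.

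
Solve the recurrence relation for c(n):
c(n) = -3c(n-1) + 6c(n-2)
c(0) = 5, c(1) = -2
Characteristic equation: x² + 3x - 6 = 0.
Discriminant Δ = (-3)² + 4·(6) = 33.
Roots r₁,₂ = (-3 ± √33)/2, so r₁ = - \frac{3}{2} + \frac{\sqrt{33}}{2}, r₂ = - \frac{\sqrt{33}}{2} - \frac{3}{2}.
General solution: c(n) = A·r₁^n + B·r₂^n.
From the initial conditions, A + B = 5 and r₁A + r₂B = -2.
Since r₁ - r₂ = √33: A = (-2 - (5)r₂)/√33 = \frac{\sqrt{33}}{6} + \frac{5}{2}, and B = 5 - A = \frac{5}{2} - \frac{\sqrt{33}}{6}.
So c(n) = \left(\frac{\sqrt{33}}{6} + \frac{5}{2}\right)\left(- \frac{3}{2} + \frac{\sqrt{33}}{2}\right)^n + \left(\frac{5}{2} - \frac{\sqrt{33}}{6}\right)\left(- \frac{\sqrt{33}}{2} - \frac{3}{2}\right)^n.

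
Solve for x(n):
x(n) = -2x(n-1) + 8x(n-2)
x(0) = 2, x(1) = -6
Characteristic equation: x² + 2x - 8 = 0, which factors as (x - (2))(x - (-4)) = 0.
Roots r₁ = 2, r₂ = -4 (distinct).
General solution: x(n) = A·(2)^n + B·(-4)^n.
From x(0) = 2: A + B = 2.
From x(1) = -6: 2A - 4B = -6.
Solving: A = \frac{1}{3}, B = \frac{5}{3}.
So x(n) = \frac{5 \left(-4\right)^{n}}{3} + \frac{2^{n}}{3}.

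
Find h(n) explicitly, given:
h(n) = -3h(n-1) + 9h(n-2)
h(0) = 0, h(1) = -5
Characteristic equation: x² + 3x - 9 = 0.
Discriminant Δ = (-3)² + 4·(9) = 45.
Roots r₁,₂ = (-3 ± √45)/2, so r₁ = - \frac{3}{2} + \frac{3 \sqrt{5}}{2}, r₂ = - \frac{3 \sqrt{5}}{2} - \frac{3}{2}.
General solution: h(n) = A·r₁^n + B·r₂^n.
From the initial conditions, A + B = 0 and r₁A + r₂B = -5.
Since r₁ - r₂ = √45: A = (-5 - (0)r₂)/√45 = - \frac{\sqrt{5}}{3}, and B = 0 - A = \frac{\sqrt{5}}{3}.
So h(n) = \left(- \frac{\sqrt{5}}{3}\right)\left(- \frac{3}{2} + \frac{3 \sqrt{5}}{2}\right)^n + \left(\frac{\sqrt{5}}{3}\right)\left(- \frac{3 \sqrt{5}}{2} - \frac{3}{2}\right)^n.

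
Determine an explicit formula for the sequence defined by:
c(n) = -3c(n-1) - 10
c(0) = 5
First-order linear non-homogeneous.
Homogeneous solution: c_h(n) = A·(-3)^n.
Try constant particular solution c_p = K: K = -3K - 10 ⇒ K = - \frac{5}{2}.
General: c(n) = A·(-3)^n - \frac{5}{2}.
Apply c(0) = 5: A - \frac{5}{2} = 5 ⇒ A = \frac{15}{2}.
So c(n) = \frac{15 \left(-3\right)^{n}}{2} - \frac{5}{2}.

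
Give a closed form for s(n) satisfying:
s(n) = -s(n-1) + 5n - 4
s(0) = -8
First-order linear with linear forcing.
Homogeneous solution: s_h(n) = A·(-1)^n.
Try particular s_p(n) = pn + q. Substituting:
  pn + q = -(p(n-1) + q) + 5n - 4.
Matching the n-coefficient: p = -p + 5 ⇒ p = \frac{5}{2}.
Matching constants: q = p - q - 4 ⇒ q = - \frac{3}{4}.
General: s(n) = A·(-1)^n + \frac{5 n}{2} - \frac{3}{4}.
Apply s(0) = -8: A - \frac{3}{4} = -8 ⇒ A = - \frac{29}{4}.
So s(n) = - \frac{29 \left(-1\right)^{n}}{4} + \frac{5 n}{2} - \frac{3}{4}.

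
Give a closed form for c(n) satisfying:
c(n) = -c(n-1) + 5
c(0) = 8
First-order linear non-homogeneous.
Homogeneous solution: c_h(n) = A·(-1)^n.
Try constant particular solution c_p = K: K = -K + 5 ⇒ K = \frac{5}{2}.
General: c(n) = A·(-1)^n + \frac{5}{2}.
Apply c(0) = 8: A + \frac{5}{2} = 8 ⇒ A = \frac{11}{2}.
So c(n) = \frac{11 \left(-1\right)^{n}}{2} + \frac{5}{2}.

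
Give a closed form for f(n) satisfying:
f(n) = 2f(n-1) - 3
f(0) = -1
First-order linear non-homogeneous.
Homogeneous solution: f_h(n) = A·(2)^n.
Try constant particular solution f_p = K: K = 2K - 3 ⇒ K = 3.
General: f(n) = A·(2)^n + 3.
Apply f(0) = -1: A + 3 = -1 ⇒ A = -4.
So f(n) = 3 - 4 \cdot 2^{n}.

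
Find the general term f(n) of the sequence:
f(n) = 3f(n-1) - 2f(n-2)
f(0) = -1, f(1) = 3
Characteristic equation: x² - 3x + 2 = 0, which factors as (x - (1))(x - (2)) = 0.
Roots r₁ = 1, r₂ = 2 (distinct).
General solution: f(n) = A·(1)^n + B·(2)^n.
From f(0) = -1: A + B = -1.
From f(1) = 3: A + 2B = 3.
Solving: A = -5, B = 4.
So f(n) = 4 \cdot 2^{n} - 5.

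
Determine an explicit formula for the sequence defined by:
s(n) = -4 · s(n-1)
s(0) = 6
Pure geometric recurrence with ratio -4.
By induction s(n) = s(0) · (-4)^n = 6 \left(-4\right)^{n}.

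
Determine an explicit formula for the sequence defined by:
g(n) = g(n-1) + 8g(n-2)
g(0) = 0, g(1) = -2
Characteristic equation: x² - x - 8 = 0.
Discriminant Δ = (1)² + 4·(8) = 33.
Roots r₁,₂ = (1 ± √33)/2, so r₁ = \frac{1}{2} + \frac{\sqrt{33}}{2}, r₂ = \frac{1}{2} - \frac{\sqrt{33}}{2}.
General solution: g(n) = A·r₁^n + B·r₂^n.
From the initial conditions, A + B = 0 and r₁A + r₂B = -2.
Since r₁ - r₂ = √33: A = (-2 - (0)r₂)/√33 = - \frac{2 \sqrt{33}}{33}, and B = 0 - A = \frac{2 \sqrt{33}}{33}.
So g(n) = \left(- \frac{2 \sqrt{33}}{33}\right)\left(\frac{1}{2} + \frac{\sqrt{33}}{2}\right)^n + \left(\frac{2 \sqrt{33}}{33}\right)\left(\frac{1}{2} - \frac{\sqrt{33}}{2}\right)^n.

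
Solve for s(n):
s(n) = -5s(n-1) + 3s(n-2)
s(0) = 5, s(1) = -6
Characteristic equation: x² + 5x - 3 = 0.
Discriminant Δ = (-5)² + 4·(3) = 37.
Roots r₁,₂ = (-5 ± √37)/2, so r₁ = - \frac{5}{2} + \frac{\sqrt{37}}{2}, r₂ = - \frac{\sqrt{37}}{2} - \frac{5}{2}.
General solution: s(n) = A·r₁^n + B·r₂^n.
From the initial conditions, A + B = 5 and r₁A + r₂B = -6.
Since r₁ - r₂ = √37: A = (-6 - (5)r₂)/√37 = \frac{13 \sqrt{37}}{74} + \frac{5}{2}, and B = 5 - A = \frac{5}{2} - \frac{13 \sqrt{37}}{74}.
So s(n) = \left(\frac{13 \sqrt{37}}{74} + \frac{5}{2}\right)\left(- \frac{5}{2} + \frac{\sqrt{37}}{2}\right)^n + \left(\frac{5}{2} - \frac{13 \sqrt{37}}{74}\right)\left(- \frac{\sqrt{37}}{2} - \frac{5}{2}\right)^n.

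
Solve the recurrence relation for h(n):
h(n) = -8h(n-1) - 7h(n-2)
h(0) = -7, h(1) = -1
Characteristic equation: x² + 8x + 7 = 0, which factors as (x - (-1))(x - (-7)) = 0.
Roots r₁ = -1, r₂ = -7 (distinct).
General solution: h(n) = A·(-1)^n + B·(-7)^n.
From h(0) = -7: A + B = -7.
From h(1) = -1: -A - 7B = -1.
Solving: A = - \frac{25}{3}, B = \frac{4}{3}.
So h(n) = - \frac{25 \left(-1\right)^{n}}{3} + \frac{4 \left(-7\right)^{n}}{3}.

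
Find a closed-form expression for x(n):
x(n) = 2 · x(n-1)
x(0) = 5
Pure geometric recurrence with ratio 2.
By induction x(n) = x(0) · (2)^n = 5 \cdot 2^{n}.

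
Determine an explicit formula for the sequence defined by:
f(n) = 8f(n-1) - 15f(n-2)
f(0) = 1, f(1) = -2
Characteristic equation: x² - 8x + 15 = 0, which factors as (x - (5))(x - (3)) = 0.
Roots r₁ = 5, r₂ = 3 (distinct).
General solution: f(n) = A·(5)^n + B·(3)^n.
From f(0) = 1: A + B = 1.
From f(1) = -2: 5A + 3B = -2.
Solving: A = - \frac{5}{2}, B = \frac{7}{2}.
So f(n) = \frac{7 \cdot 3^{n}}{2} - \frac{5 \cdot 5^{n}}{2}.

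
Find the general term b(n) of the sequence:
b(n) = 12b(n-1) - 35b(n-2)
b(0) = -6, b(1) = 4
Characteristic equation: x² - 12x + 35 = 0, which factors as (x - (7))(x - (5)) = 0.
Roots r₁ = 7, r₂ = 5 (distinct).
General solution: b(n) = A·(7)^n + B·(5)^n.
From b(0) = -6: A + B = -6.
From b(1) = 4: 7A + 5B = 4.
Solving: A = 17, B = -23.
So b(n) = - 23 \cdot 5^{n} + 17 \cdot 7^{n}.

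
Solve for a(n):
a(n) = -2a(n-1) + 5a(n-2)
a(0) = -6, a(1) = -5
Characteristic equation: x² + 2x - 5 = 0.
Discriminant Δ = (-2)² + 4·(5) = 24.
Roots r₁,₂ = (-2 ± √24)/2, so r₁ = -1 + \sqrt{6}, r₂ = - \sqrt{6} - 1.
General solution: a(n) = A·r₁^n + B·r₂^n.
From the initial conditions, A + B = -6 and r₁A + r₂B = -5.
Since r₁ - r₂ = √24: A = (-5 - (-6)r₂)/√24 = -3 - \frac{11 \sqrt{6}}{12}, and B = -6 - A = -3 + \frac{11 \sqrt{6}}{12}.
So a(n) = \left(-3 - \frac{11 \sqrt{6}}{12}\right)\left(-1 + \sqrt{6}\right)^n + \left(-3 + \frac{11 \sqrt{6}}{12}\right)\left(- \sqrt{6} - 1\right)^n.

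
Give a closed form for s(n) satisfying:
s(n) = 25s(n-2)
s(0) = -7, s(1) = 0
Characteristic equation: x² - 25 = 0, which factors as (x - (5))(x - (-5)) = 0.
Roots r₁ = 5, r₂ = -5 (distinct).
General solution: s(n) = A·(5)^n + B·(-5)^n.
From s(0) = -7: A + B = -7.
From s(1) = 0: 5A - 5B = 0.
Solving: A = - \frac{7}{2}, B = - \frac{7}{2}.
So s(n) = - \frac{7 \left(-5\right)^{n}}{2} - \frac{7 \cdot 5^{n}}{2}.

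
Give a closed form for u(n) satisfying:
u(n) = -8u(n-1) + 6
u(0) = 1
First-order linear non-homogeneous.
Homogeneous solution: u_h(n) = A·(-8)^n.
Try constant particular solution u_p = K: K = -8K + 6 ⇒ K = \frac{2}{3}.
General: u(n) = A·(-8)^n + \frac{2}{3}.
Apply u(0) = 1: A + \frac{2}{3} = 1 ⇒ A = \frac{1}{3}.
So u(n) = \frac{\left(-8\right)^{n}}{3} + \frac{2}{3}.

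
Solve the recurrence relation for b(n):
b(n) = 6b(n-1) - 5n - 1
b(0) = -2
First-order linear with linear forcing.
Homogeneous solution: b_h(n) = A·(6)^n.
Try particular b_p(n) = pn + q. Substituting:
  pn + q = 6(p(n-1) + q) - 5n - 1.
Matching the n-coefficient: p = 6p - 5 ⇒ p = 1.
Matching constants: q = -6p + 6q - 1 ⇒ q = \frac{7}{5}.
General: b(n) = A·(6)^n + n + \frac{7}{5}.
Apply b(0) = -2: A + \frac{7}{5} = -2 ⇒ A = - \frac{17}{5}.
So b(n) = - \frac{17 \cdot 6^{n}}{5} + n + \frac{7}{5}.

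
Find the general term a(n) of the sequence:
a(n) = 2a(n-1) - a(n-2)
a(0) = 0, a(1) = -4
Characteristic equation: x² - 2x + 1 = 0, which is (x - (1))².
Repeated root r = 1.
General solution: a(n) = (A + Bn)·(1)^n.
From a(0) = 0: A = 0.
From a(1) = -4: (A + B)·(1) = -4 ⇒ B = -4.
So a(n) = \left(- 4 n\right) \cdot (1)^n.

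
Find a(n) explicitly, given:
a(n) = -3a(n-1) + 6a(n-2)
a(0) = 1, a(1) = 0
Characteristic equation: x² + 3x - 6 = 0.
Discriminant Δ = (-3)² + 4·(6) = 33.
Roots r₁,₂ = (-3 ± √33)/2, so r₁ = - \frac{3}{2} + \frac{\sqrt{33}}{2}, r₂ = - \frac{\sqrt{33}}{2} - \frac{3}{2}.
General solution: a(n) = A·r₁^n + B·r₂^n.
From the initial conditions, A + B = 1 and r₁A + r₂B = 0.
Since r₁ - r₂ = √33: A = (0 - (1)r₂)/√33 = \frac{\sqrt{33}}{22} + \frac{1}{2}, and B = 1 - A = \frac{1}{2} - \frac{\sqrt{33}}{22}.
So a(n) = \left(\frac{\sqrt{33}}{22} + \frac{1}{2}\right)\left(- \frac{3}{2} + \frac{\sqrt{33}}{2}\right)^n + \left(\frac{1}{2} - \frac{\sqrt{33}}{22}\right)\left(- \frac{\sqrt{33}}{2} - \frac{3}{2}\right)^n.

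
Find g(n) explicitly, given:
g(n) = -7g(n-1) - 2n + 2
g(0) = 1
First-order linear with linear forcing.
Homogeneous solution: g_h(n) = A·(-7)^n.
Try particular g_p(n) = pn + q. Substituting:
  pn + q = -7(p(n-1) + q) - 2n + 2.
Matching the n-coefficient: p = -7p - 2 ⇒ p = - \frac{1}{4}.
Matching constants: q = 7p - 7q + 2 ⇒ q = \frac{1}{32}.
General: g(n) = A·(-7)^n - \frac{n}{4} + \frac{1}{32}.
Apply g(0) = 1: A + \frac{1}{32} = 1 ⇒ A = \frac{31}{32}.
So g(n) = \frac{31 \left(-7\right)^{n}}{32} - \frac{n}{4} + \frac{1}{32}.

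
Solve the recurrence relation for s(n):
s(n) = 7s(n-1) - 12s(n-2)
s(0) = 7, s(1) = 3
Characteristic equation: x² - 7x + 12 = 0, which factors as (x - (4))(x - (3)) = 0.
Roots r₁ = 4, r₂ = 3 (distinct).
General solution: s(n) = A·(4)^n + B·(3)^n.
From s(0) = 7: A + B = 7.
From s(1) = 3: 4A + 3B = 3.
Solving: A = -18, B = 25.
So s(n) = 25 \cdot 3^{n} - 18 \cdot 4^{n}.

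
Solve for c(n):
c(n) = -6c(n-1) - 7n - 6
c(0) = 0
First-order linear with linear forcing.
Homogeneous solution: c_h(n) = A·(-6)^n.
Try particular c_p(n) = pn + q. Substituting:
  pn + q = -6(p(n-1) + q) - 7n - 6.
Matching the n-coefficient: p = -6p - 7 ⇒ p = -1.
Matching constants: q = 6p - 6q - 6 ⇒ q = - \frac{12}{7}.
General: c(n) = A·(-6)^n - n - \frac{12}{7}.
Apply c(0) = 0: A - \frac{12}{7} = 0 ⇒ A = \frac{12}{7}.
So c(n) = \frac{12 \left(-6\right)^{n}}{7} - n - \frac{12}{7}.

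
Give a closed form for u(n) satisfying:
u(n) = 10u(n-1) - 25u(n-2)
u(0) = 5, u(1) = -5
Characteristic equation: x² - 10x + 25 = 0, which is (x - (5))².
Repeated root r = 5.
General solution: u(n) = (A + Bn)·(5)^n.
From u(0) = 5: A = 5.
From u(1) = -5: (A + B)·(5) = -5 ⇒ B = -6.
So u(n) = \left(5 - 6 n\right) \cdot (5)^n.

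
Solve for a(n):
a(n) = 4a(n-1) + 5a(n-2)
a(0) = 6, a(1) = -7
Characteristic equation: x² - 4x - 5 = 0, which factors as (x - (-1))(x - (5)) = 0.
Roots r₁ = -1, r₂ = 5 (distinct).
General solution: a(n) = A·(-1)^n + B·(5)^n.
From a(0) = 6: A + B = 6.
From a(1) = -7: -A + 5B = -7.
Solving: A = \frac{37}{6}, B = - \frac{1}{6}.
So a(n) = \frac{37 \left(-1\right)^{n}}{6} - \frac{5^{n}}{6}.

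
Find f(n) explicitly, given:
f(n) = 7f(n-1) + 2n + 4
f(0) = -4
First-order linear with linear forcing.
Homogeneous solution: f_h(n) = A·(7)^n.
Try particular f_p(n) = pn + q. Substituting:
  pn + q = 7(p(n-1) + q) + 2n + 4.
Matching the n-coefficient: p = 7p + 2 ⇒ p = - \frac{1}{3}.
Matching constants: q = -7p + 7q + 4 ⇒ q = - \frac{19}{18}.
General: f(n) = A·(7)^n - \frac{n}{3} - \frac{19}{18}.
Apply f(0) = -4: A - \frac{19}{18} = -4 ⇒ A = - \frac{53}{18}.
So f(n) = - \frac{53 \cdot 7^{n}}{18} - \frac{n}{3} - \frac{19}{18}.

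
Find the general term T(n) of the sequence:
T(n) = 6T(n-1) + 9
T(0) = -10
First-order linear non-homogeneous.
Homogeneous solution: T_h(n) = A·(6)^n.
Try constant particular solution T_p = K: K = 6K + 9 ⇒ K = - \frac{9}{5}.
General: T(n) = A·(6)^n - \frac{9}{5}.
Apply T(0) = -10: A - \frac{9}{5} = -10 ⇒ A = - \frac{41}{5}.
So T(n) = - \frac{41 \cdot 6^{n}}{5} - \frac{9}{5}.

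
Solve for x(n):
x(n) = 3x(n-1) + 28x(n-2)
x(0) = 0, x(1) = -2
Characteristic equation: x² - 3x - 28 = 0, which factors as (x - (-4))(x - (7)) = 0.
Roots r₁ = -4, r₂ = 7 (distinct).
General solution: x(n) = A·(-4)^n + B·(7)^n.
From x(0) = 0: A + B = 0.
From x(1) = -2: -4A + 7B = -2.
Solving: A = \frac{2}{11}, B = - \frac{2}{11}.
So x(n) = \frac{2 \left(-4\right)^{n}}{11} - \frac{2 \cdot 7^{n}}{11}.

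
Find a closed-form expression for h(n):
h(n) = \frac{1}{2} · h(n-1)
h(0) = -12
Pure geometric recurrence with ratio \frac{1}{2}.
By induction h(n) = h(0) · (\frac{1}{2})^n = - 12 \cdot 2^{- n}.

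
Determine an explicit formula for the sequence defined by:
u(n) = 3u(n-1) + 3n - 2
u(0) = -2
First-order linear with linear forcing.
Homogeneous solution: u_h(n) = A·(3)^n.
Try particular u_p(n) = pn + q. Substituting:
  pn + q = 3(p(n-1) + q) + 3n - 2.
Matching the n-coefficient: p = 3p + 3 ⇒ p = - \frac{3}{2}.
Matching constants: q = -3p + 3q - 2 ⇒ q = - \frac{5}{4}.
General: u(n) = A·(3)^n - \frac{3 n}{2} - \frac{5}{4}.
Apply u(0) = -2: A - \frac{5}{4} = -2 ⇒ A = - \frac{3}{4}.
So u(n) = - \frac{3 \cdot 3^{n}}{4} - \frac{3 n}{2} - \frac{5}{4}.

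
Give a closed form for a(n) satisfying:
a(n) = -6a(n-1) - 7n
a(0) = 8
First-order linear with linear forcing.
Homogeneous solution: a_h(n) = A·(-6)^n.
Try particular a_p(n) = pn + q. Substituting:
  pn + q = -6(p(n-1) + q) - 7n.
Matching the n-coefficient: p = -6p - 7 ⇒ p = -1.
Matching constants: q = 6p - 6q ⇒ q = - \frac{6}{7}.
General: a(n) = A·(-6)^n - n - \frac{6}{7}.
Apply a(0) = 8: A - \frac{6}{7} = 8 ⇒ A = \frac{62}{7}.
So a(n) = \frac{62 \left(-6\right)^{n}}{7} - n - \frac{6}{7}.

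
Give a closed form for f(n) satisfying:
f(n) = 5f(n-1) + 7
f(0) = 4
First-order linear non-homogeneous.
Homogeneous solution: f_h(n) = A·(5)^n.
Try constant particular solution f_p = K: K = 5K + 7 ⇒ K = - \frac{7}{4}.
General: f(n) = A·(5)^n - \frac{7}{4}.
Apply f(0) = 4: A - \frac{7}{4} = 4 ⇒ A = \frac{23}{4}.
So f(n) = \frac{23 \cdot 5^{n}}{4} - \frac{7}{4}.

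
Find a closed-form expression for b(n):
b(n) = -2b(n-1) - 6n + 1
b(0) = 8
First-order linear with linear forcing.
Homogeneous solution: b_h(n) = A·(-2)^n.
Try particular b_p(n) = pn + q. Substituting:
  pn + q = -2(p(n-1) + q) - 6n + 1.
Matching the n-coefficient: p = -2p - 6 ⇒ p = -2.
Matching constants: q = 2p - 2q + 1 ⇒ q = -1.
General: b(n) = A·(-2)^n - 2 n - 1.
Apply b(0) = 8: A - 1 = 8 ⇒ A = 9.
So b(n) = 9 \left(-2\right)^{n} - 2 n - 1.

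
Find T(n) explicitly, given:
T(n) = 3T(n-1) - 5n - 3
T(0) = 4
First-order linear with linear forcing.
Homogeneous solution: T_h(n) = A·(3)^n.
Try particular T_p(n) = pn + q. Substituting:
  pn + q = 3(p(n-1) + q) - 5n - 3.
Matching the n-coefficient: p = 3p - 5 ⇒ p = \frac{5}{2}.
Matching constants: q = -3p + 3q - 3 ⇒ q = \frac{21}{4}.
General: T(n) = A·(3)^n + \frac{5 n}{2} + \frac{21}{4}.
Apply T(0) = 4: A + \frac{21}{4} = 4 ⇒ A = - \frac{5}{4}.
So T(n) = - \frac{5 \cdot 3^{n}}{4} + \frac{5 n}{2} + \frac{21}{4}.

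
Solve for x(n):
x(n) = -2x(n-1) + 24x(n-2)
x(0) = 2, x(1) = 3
Characteristic equation: x² + 2x - 24 = 0, which factors as (x - (4))(x - (-6)) = 0.
Roots r₁ = 4, r₂ = -6 (distinct).
General solution: x(n) = A·(4)^n + B·(-6)^n.
From x(0) = 2: A + B = 2.
From x(1) = 3: 4A - 6B = 3.
Solving: A = \frac{3}{2}, B = \frac{1}{2}.
So x(n) = \frac{\left(-6\right)^{n}}{2} + \frac{3 \cdot 4^{n}}{2}.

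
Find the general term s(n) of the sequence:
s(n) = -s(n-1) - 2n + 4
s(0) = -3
First-order linear with linear forcing.
Homogeneous solution: s_h(n) = A·(-1)^n.
Try particular s_p(n) = pn + q. Substituting:
  pn + q = -(p(n-1) + q) - 2n + 4.
Matching the n-coefficient: p = -p - 2 ⇒ p = -1.
Matching constants: q = p - q + 4 ⇒ q = \frac{3}{2}.
General: s(n) = A·(-1)^n - n + \frac{3}{2}.
Apply s(0) = -3: A + \frac{3}{2} = -3 ⇒ A = - \frac{9}{2}.
So s(n) = - \frac{9 \left(-1\right)^{n}}{2} - n + \frac{3}{2}.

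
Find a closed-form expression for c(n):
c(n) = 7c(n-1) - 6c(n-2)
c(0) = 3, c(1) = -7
Characteristic equation: x² - 7x + 6 = 0, which factors as (x - (6))(x - (1)) = 0.
Roots r₁ = 6, r₂ = 1 (distinct).
General solution: c(n) = A·(6)^n + B·(1)^n.
From c(0) = 3: A + B = 3.
From c(1) = -7: 6A + B = -7.
Solving: A = -2, B = 5.
So c(n) = 5 - 2 \cdot 6^{n}.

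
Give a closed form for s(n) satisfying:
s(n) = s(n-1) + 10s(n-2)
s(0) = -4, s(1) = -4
Characteristic equation: x² - x - 10 = 0.
Discriminant Δ = (1)² + 4·(10) = 41.
Roots r₁,₂ = (1 ± √41)/2, so r₁ = \frac{1}{2} + \frac{\sqrt{41}}{2}, r₂ = \frac{1}{2} - \frac{\sqrt{41}}{2}.
General solution: s(n) = A·r₁^n + B·r₂^n.
From the initial conditions, A + B = -4 and r₁A + r₂B = -4.
Since r₁ - r₂ = √41: A = (-4 - (-4)r₂)/√41 = -2 - \frac{2 \sqrt{41}}{41}, and B = -4 - A = -2 + \frac{2 \sqrt{41}}{41}.
So s(n) = \left(-2 - \frac{2 \sqrt{41}}{41}\right)\left(\frac{1}{2} + \frac{\sqrt{41}}{2}\right)^n + \left(-2 + \frac{2 \sqrt{41}}{41}\right)\left(\frac{1}{2} - \frac{\sqrt{41}}{2}\right)^n.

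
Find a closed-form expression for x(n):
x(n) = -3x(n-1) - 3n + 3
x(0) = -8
First-order linear with linear forcing.
Homogeneous solution: x_h(n) = A·(-3)^n.
Try particular x_p(n) = pn + q. Substituting:
  pn + q = -3(p(n-1) + q) - 3n + 3.
Matching the n-coefficient: p = -3p - 3 ⇒ p = - \frac{3}{4}.
Matching constants: q = 3p - 3q + 3 ⇒ q = \frac{3}{16}.
General: x(n) = A·(-3)^n - \frac{3 n}{4} + \frac{3}{16}.
Apply x(0) = -8: A + \frac{3}{16} = -8 ⇒ A = - \frac{131}{16}.
So x(n) = - \frac{131 \left(-3\right)^{n}}{16} - \frac{3 n}{4} + \frac{3}{16}.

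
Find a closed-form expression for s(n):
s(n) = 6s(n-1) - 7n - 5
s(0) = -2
First-order linear with linear forcing.
Homogeneous solution: s_h(n) = A·(6)^n.
Try particular s_p(n) = pn + q. Substituting:
  pn + q = 6(p(n-1) + q) - 7n - 5.
Matching the n-coefficient: p = 6p - 7 ⇒ p = \frac{7}{5}.
Matching constants: q = -6p + 6q - 5 ⇒ q = \frac{67}{25}.
General: s(n) = A·(6)^n + \frac{7 n}{5} + \frac{67}{25}.
Apply s(0) = -2: A + \frac{67}{25} = -2 ⇒ A = - \frac{117}{25}.
So s(n) = - \frac{117 \cdot 6^{n}}{25} + \frac{7 n}{5} + \frac{67}{25}.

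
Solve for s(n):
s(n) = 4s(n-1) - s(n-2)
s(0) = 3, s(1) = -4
Characteristic equation: x² - 4x + 1 = 0.
Discriminant Δ = (4)² + 4·(-1) = 12.
Roots r₁,₂ = (4 ± √12)/2, so r₁ = \sqrt{3} + 2, r₂ = 2 - \sqrt{3}.
General solution: s(n) = A·r₁^n + B·r₂^n.
From the initial conditions, A + B = 3 and r₁A + r₂B = -4.
Since r₁ - r₂ = √12: A = (-4 - (3)r₂)/√12 = \frac{3}{2} - \frac{5 \sqrt{3}}{3}, and B = 3 - A = \frac{3}{2} + \frac{5 \sqrt{3}}{3}.
So s(n) = \left(\frac{3}{2} - \frac{5 \sqrt{3}}{3}\right)\left(\sqrt{3} + 2\right)^n + \left(\frac{3}{2} + \frac{5 \sqrt{3}}{3}\right)\left(2 - \sqrt{3}\right)^n.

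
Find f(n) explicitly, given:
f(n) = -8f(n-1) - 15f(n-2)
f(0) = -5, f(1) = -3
Characteristic equation: x² + 8x + 15 = 0, which factors as (x - (-3))(x - (-5)) = 0.
Roots r₁ = -3, r₂ = -5 (distinct).
General solution: f(n) = A·(-3)^n + B·(-5)^n.
From f(0) = -5: A + B = -5.
From f(1) = -3: -3A - 5B = -3.
Solving: A = -14, B = 9.
So f(n) = - 14 \left(-3\right)^{n} + 9 \left(-5\right)^{n}.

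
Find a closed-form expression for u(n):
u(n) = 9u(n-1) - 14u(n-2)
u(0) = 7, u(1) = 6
Characteristic equation: x² - 9x + 14 = 0, which factors as (x - (2))(x - (7)) = 0.
Roots r₁ = 2, r₂ = 7 (distinct).
General solution: u(n) = A·(2)^n + B·(7)^n.
From u(0) = 7: A + B = 7.
From u(1) = 6: 2A + 7B = 6.
Solving: A = \frac{43}{5}, B = - \frac{8}{5}.
So u(n) = \frac{43 \cdot 2^{n}}{5} - \frac{8 \cdot 7^{n}}{5}.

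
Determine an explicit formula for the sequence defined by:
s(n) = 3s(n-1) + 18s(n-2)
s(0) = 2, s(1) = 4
Characteristic equation: x² - 3x - 18 = 0, which factors as (x - (-3))(x - (6)) = 0.
Roots r₁ = -3, r₂ = 6 (distinct).
General solution: s(n) = A·(-3)^n + B·(6)^n.
From s(0) = 2: A + B = 2.
From s(1) = 4: -3A + 6B = 4.
Solving: A = \frac{8}{9}, B = \frac{10}{9}.
So s(n) = \frac{8 \left(-3\right)^{n}}{9} + \frac{10 \cdot 6^{n}}{9}.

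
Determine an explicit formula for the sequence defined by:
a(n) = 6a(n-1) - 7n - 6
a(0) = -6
First-order linear with linear forcing.
Homogeneous solution: a_h(n) = A·(6)^n.
Try particular a_p(n) = pn + q. Substituting:
  pn + q = 6(p(n-1) + q) - 7n - 6.
Matching the n-coefficient: p = 6p - 7 ⇒ p = \frac{7}{5}.
Matching constants: q = -6p + 6q - 6 ⇒ q = \frac{72}{25}.
General: a(n) = A·(6)^n + \frac{7 n}{5} + \frac{72}{25}.
Apply a(0) = -6: A + \frac{72}{25} = -6 ⇒ A = - \frac{222}{25}.
So a(n) = - \frac{222 \cdot 6^{n}}{25} + \frac{7 n}{5} + \frac{72}{25}.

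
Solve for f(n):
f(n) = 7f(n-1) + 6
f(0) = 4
First-order linear non-homogeneous.
Homogeneous solution: f_h(n) = A·(7)^n.
Try constant particular solution f_p = K: K = 7K + 6 ⇒ K = -1.
General: f(n) = A·(7)^n - 1.
Apply f(0) = 4: A - 1 = 4 ⇒ A = 5.
So f(n) = 5 \cdot 7^{n} - 1.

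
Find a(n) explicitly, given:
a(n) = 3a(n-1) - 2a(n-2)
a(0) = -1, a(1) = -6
Characteristic equation: x² - 3x + 2 = 0, which factors as (x - (2))(x - (1)) = 0.
Roots r₁ = 2, r₂ = 1 (distinct).
General solution: a(n) = A·(2)^n + B·(1)^n.
From a(0) = -1: A + B = -1.
From a(1) = -6: 2A + B = -6.
Solving: A = -5, B = 4.
So a(n) = 4 - 5 \cdot 2^{n}.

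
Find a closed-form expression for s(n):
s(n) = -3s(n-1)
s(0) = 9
This is a homogeneous first-order recurrence with ratio -3.
By induction s(n) = s(0) · (-3)^n = 9 \left(-3\right)^{n}.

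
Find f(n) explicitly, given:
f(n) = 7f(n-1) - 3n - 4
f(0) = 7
First-order linear with linear forcing.
Homogeneous solution: f_h(n) = A·(7)^n.
Try particular f_p(n) = pn + q. Substituting:
  pn + q = 7(p(n-1) + q) - 3n - 4.
Matching the n-coefficient: p = 7p - 3 ⇒ p = \frac{1}{2}.
Matching constants: q = -7p + 7q - 4 ⇒ q = \frac{5}{4}.
General: f(n) = A·(7)^n + \frac{n}{2} + \frac{5}{4}.
Apply f(0) = 7: A + \frac{5}{4} = 7 ⇒ A = \frac{23}{4}.
So f(n) = \frac{23 \cdot 7^{n}}{4} + \frac{n}{2} + \frac{5}{4}.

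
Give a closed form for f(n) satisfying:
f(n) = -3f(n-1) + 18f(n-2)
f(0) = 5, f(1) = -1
Characteristic equation: x² + 3x - 18 = 0, which factors as (x - (-6))(x - (3)) = 0.
Roots r₁ = -6, r₂ = 3 (distinct).
General solution: f(n) = A·(-6)^n + B·(3)^n.
From f(0) = 5: A + B = 5.
From f(1) = -1: -6A + 3B = -1.
Solving: A = \frac{16}{9}, B = \frac{29}{9}.
So f(n) = \frac{16 \left(-6\right)^{n}}{9} + \frac{29 \cdot 3^{n}}{9}.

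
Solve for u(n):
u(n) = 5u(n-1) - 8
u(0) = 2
First-order linear non-homogeneous.
Homogeneous solution: u_h(n) = A·(5)^n.
Try constant particular solution u_p = K: K = 5K - 8 ⇒ K = 2.
General: u(n) = A·(5)^n + 2.
Apply u(0) = 2: A + 2 = 2 ⇒ A = 0.
So u(n) = 2.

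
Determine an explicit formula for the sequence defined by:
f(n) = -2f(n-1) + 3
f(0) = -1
First-order linear non-homogeneous.
Homogeneous solution: f_h(n) = A·(-2)^n.
Try constant particular solution f_p = K: K = -2K + 3 ⇒ K = 1.
General: f(n) = A·(-2)^n + 1.
Apply f(0) = -1: A + 1 = -1 ⇒ A = -2.
So f(n) = 1 - 2 \left(-2\right)^{n}.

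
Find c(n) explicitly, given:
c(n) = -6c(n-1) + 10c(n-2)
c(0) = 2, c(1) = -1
Characteristic equation: x² + 6x - 10 = 0.
Discriminant Δ = (-6)² + 4·(10) = 76.
Roots r₁,₂ = (-6 ± √76)/2, so r₁ = -3 + \sqrt{19}, r₂ = - \sqrt{19} - 3.
General solution: c(n) = A·r₁^n + B·r₂^n.
From the initial conditions, A + B = 2 and r₁A + r₂B = -1.
Since r₁ - r₂ = √76: A = (-1 - (2)r₂)/√76 = \frac{5 \sqrt{19}}{38} + 1, and B = 2 - A = 1 - \frac{5 \sqrt{19}}{38}.
So c(n) = \left(\frac{5 \sqrt{19}}{38} + 1\right)\left(-3 + \sqrt{19}\right)^n + \left(1 - \frac{5 \sqrt{19}}{38}\right)\left(- \sqrt{19} - 3\right)^n.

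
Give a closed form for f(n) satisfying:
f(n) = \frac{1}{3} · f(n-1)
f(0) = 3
Pure geometric recurrence with ratio \frac{1}{3}.
By induction f(n) = f(0) · (\frac{1}{3})^n = 3 \cdot 3^{- n}.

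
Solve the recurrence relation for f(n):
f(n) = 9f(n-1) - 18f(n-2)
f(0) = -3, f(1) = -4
Characteristic equation: x² - 9x + 18 = 0, which factors as (x - (3))(x - (6)) = 0.
Roots r₁ = 3, r₂ = 6 (distinct).
General solution: f(n) = A·(3)^n + B·(6)^n.
From f(0) = -3: A + B = -3.
From f(1) = -4: 3A + 6B = -4.
Solving: A = - \frac{14}{3}, B = \frac{5}{3}.
So f(n) = - \frac{14 \cdot 3^{n}}{3} + \frac{5 \cdot 6^{n}}{3}.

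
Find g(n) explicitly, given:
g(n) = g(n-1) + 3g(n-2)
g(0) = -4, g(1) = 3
Characteristic equation: x² - x - 3 = 0.
Discriminant Δ = (1)² + 4·(3) = 13.
Roots r₁,₂ = (1 ± √13)/2, so r₁ = \frac{1}{2} + \frac{\sqrt{13}}{2}, r₂ = \frac{1}{2} - \frac{\sqrt{13}}{2}.
General solution: g(n) = A·r₁^n + B·r₂^n.
From the initial conditions, A + B = -4 and r₁A + r₂B = 3.
Since r₁ - r₂ = √13: A = (3 - (-4)r₂)/√13 = -2 + \frac{5 \sqrt{13}}{13}, and B = -4 - A = -2 - \frac{5 \sqrt{13}}{13}.
So g(n) = \left(-2 + \frac{5 \sqrt{13}}{13}\right)\left(\frac{1}{2} + \frac{\sqrt{13}}{2}\right)^n + \left(-2 - \frac{5 \sqrt{13}}{13}\right)\left(\frac{1}{2} - \frac{\sqrt{13}}{2}\right)^n.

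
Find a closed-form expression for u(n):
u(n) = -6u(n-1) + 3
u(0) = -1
First-order linear non-homogeneous.
Homogeneous solution: u_h(n) = A·(-6)^n.
Try constant particular solution u_p = K: K = -6K + 3 ⇒ K = \frac{3}{7}.
General: u(n) = A·(-6)^n + \frac{3}{7}.
Apply u(0) = -1: A + \frac{3}{7} = -1 ⇒ A = - \frac{10}{7}.
So u(n) = \frac{3}{7} - \frac{10 \left(-6\right)^{n}}{7}.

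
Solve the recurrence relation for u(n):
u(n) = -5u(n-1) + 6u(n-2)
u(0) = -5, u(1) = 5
Characteristic equation: x² + 5x - 6 = 0, which factors as (x - (1))(x - (-6)) = 0.
Roots r₁ = 1, r₂ = -6 (distinct).
General solution: u(n) = A·(1)^n + B·(-6)^n.
From u(0) = -5: A + B = -5.
From u(1) = 5: A - 6B = 5.
Solving: A = - \frac{25}{7}, B = - \frac{10}{7}.
So u(n) = - \frac{10 \left(-6\right)^{n}}{7} - \frac{25}{7}.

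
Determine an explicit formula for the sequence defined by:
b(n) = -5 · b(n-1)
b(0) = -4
Pure geometric recurrence with ratio -5.
By induction b(n) = b(0) · (-5)^n = - 4 \left(-5\right)^{n}.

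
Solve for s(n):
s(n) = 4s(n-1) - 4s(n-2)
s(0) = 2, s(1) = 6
Characteristic equation: x² - 4x + 4 = 0, which is (x - (2))².
Repeated root r = 2.
General solution: s(n) = (A + Bn)·(2)^n.
From s(0) = 2: A = 2.
From s(1) = 6: (A + B)·(2) = 6 ⇒ B = 1.
So s(n) = \left(n + 2\right) \cdot (2)^n.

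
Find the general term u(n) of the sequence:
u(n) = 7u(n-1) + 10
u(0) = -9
First-order linear non-homogeneous.
Homogeneous solution: u_h(n) = A·(7)^n.
Try constant particular solution u_p = K: K = 7K + 10 ⇒ K = - \frac{5}{3}.
General: u(n) = A·(7)^n - \frac{5}{3}.
Apply u(0) = -9: A - \frac{5}{3} = -9 ⇒ A = - \frac{22}{3}.
So u(n) = - \frac{22 \cdot 7^{n}}{3} - \frac{5}{3}.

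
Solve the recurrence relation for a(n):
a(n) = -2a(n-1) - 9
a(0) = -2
First-order linear non-homogeneous.
Homogeneous solution: a_h(n) = A·(-2)^n.
Try constant particular solution a_p = K: K = -2K - 9 ⇒ K = -3.
General: a(n) = A·(-2)^n - 3.
Apply a(0) = -2: A - 3 = -2 ⇒ A = 1.
So a(n) = \left(-2\right)^{n} - 3.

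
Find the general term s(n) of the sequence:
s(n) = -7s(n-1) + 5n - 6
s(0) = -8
First-order linear with linear forcing.
Homogeneous solution: s_h(n) = A·(-7)^n.
Try particular s_p(n) = pn + q. Substituting:
  pn + q = -7(p(n-1) + q) + 5n - 6.
Matching the n-coefficient: p = -7p + 5 ⇒ p = \frac{5}{8}.
Matching constants: q = 7p - 7q - 6 ⇒ q = - \frac{13}{64}.
General: s(n) = A·(-7)^n + \frac{5 n}{8} - \frac{13}{64}.
Apply s(0) = -8: A - \frac{13}{64} = -8 ⇒ A = - \frac{499}{64}.
So s(n) = - \frac{499 \left(-7\right)^{n}}{64} + \frac{5 n}{8} - \frac{13}{64}.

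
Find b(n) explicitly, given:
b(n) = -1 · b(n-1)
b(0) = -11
Pure geometric recurrence with ratio -1.
By induction b(n) = b(0) · (-1)^n = - 11 \left(-1\right)^{n}.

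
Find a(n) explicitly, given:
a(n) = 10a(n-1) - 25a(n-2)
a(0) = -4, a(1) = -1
Characteristic equation: x² - 10x + 25 = 0, which is (x - (5))².
Repeated root r = 5.
General solution: a(n) = (A + Bn)·(5)^n.
From a(0) = -4: A = -4.
From a(1) = -1: (A + B)·(5) = -1 ⇒ B = \frac{19}{5}.
So a(n) = \left(\frac{19 n}{5} - 4\right) \cdot (5)^n.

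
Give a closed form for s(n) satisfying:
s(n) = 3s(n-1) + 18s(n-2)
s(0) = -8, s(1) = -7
Characteristic equation: x² - 3x - 18 = 0, which factors as (x - (6))(x - (-3)) = 0.
Roots r₁ = 6, r₂ = -3 (distinct).
General solution: s(n) = A·(6)^n + B·(-3)^n.
From s(0) = -8: A + B = -8.
From s(1) = -7: 6A - 3B = -7.
Solving: A = - \frac{31}{9}, B = - \frac{41}{9}.
So s(n) = - \frac{41 \left(-3\right)^{n}}{9} - \frac{31 \cdot 6^{n}}{9}.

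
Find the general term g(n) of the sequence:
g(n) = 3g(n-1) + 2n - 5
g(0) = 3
First-order linear with linear forcing.
Homogeneous solution: g_h(n) = A·(3)^n.
Try particular g_p(n) = pn + q. Substituting:
  pn + q = 3(p(n-1) + q) + 2n - 5.
Matching the n-coefficient: p = 3p + 2 ⇒ p = -1.
Matching constants: q = -3p + 3q - 5 ⇒ q = 1.
General: g(n) = A·(3)^n - n + 1.
Apply g(0) = 3: A + 1 = 3 ⇒ A = 2.
So g(n) = 2 \cdot 3^{n} - n + 1.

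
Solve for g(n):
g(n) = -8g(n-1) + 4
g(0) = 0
First-order linear non-homogeneous.
Homogeneous solution: g_h(n) = A·(-8)^n.
Try constant particular solution g_p = K: K = -8K + 4 ⇒ K = \frac{4}{9}.
General: g(n) = A·(-8)^n + \frac{4}{9}.
Apply g(0) = 0: A + \frac{4}{9} = 0 ⇒ A = - \frac{4}{9}.
So g(n) = \frac{4}{9} - \frac{4 \left(-8\right)^{n}}{9}.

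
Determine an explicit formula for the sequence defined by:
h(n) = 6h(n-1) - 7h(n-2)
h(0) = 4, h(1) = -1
Characteristic equation: x² - 6x + 7 = 0.
Discriminant Δ = (6)² + 4·(-7) = 8.
Roots r₁,₂ = (6 ± √8)/2, so r₁ = \sqrt{2} + 3, r₂ = 3 - \sqrt{2}.
General solution: h(n) = A·r₁^n + B·r₂^n.
From the initial conditions, A + B = 4 and r₁A + r₂B = -1.
Since r₁ - r₂ = √8: A = (-1 - (4)r₂)/√8 = 2 - \frac{13 \sqrt{2}}{4}, and B = 4 - A = 2 + \frac{13 \sqrt{2}}{4}.
So h(n) = \left(2 - \frac{13 \sqrt{2}}{4}\right)\left(\sqrt{2} + 3\right)^n + \left(2 + \frac{13 \sqrt{2}}{4}\right)\left(3 - \sqrt{2}\right)^n.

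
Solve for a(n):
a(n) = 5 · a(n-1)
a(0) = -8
Pure geometric recurrence with ratio 5.
By induction a(n) = a(0) · (5)^n = - 8 \cdot 5^{n}.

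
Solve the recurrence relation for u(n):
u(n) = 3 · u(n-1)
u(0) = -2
Pure geometric recurrence with ratio 3.
By induction u(n) = u(0) · (3)^n = - 2 \cdot 3^{n}.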